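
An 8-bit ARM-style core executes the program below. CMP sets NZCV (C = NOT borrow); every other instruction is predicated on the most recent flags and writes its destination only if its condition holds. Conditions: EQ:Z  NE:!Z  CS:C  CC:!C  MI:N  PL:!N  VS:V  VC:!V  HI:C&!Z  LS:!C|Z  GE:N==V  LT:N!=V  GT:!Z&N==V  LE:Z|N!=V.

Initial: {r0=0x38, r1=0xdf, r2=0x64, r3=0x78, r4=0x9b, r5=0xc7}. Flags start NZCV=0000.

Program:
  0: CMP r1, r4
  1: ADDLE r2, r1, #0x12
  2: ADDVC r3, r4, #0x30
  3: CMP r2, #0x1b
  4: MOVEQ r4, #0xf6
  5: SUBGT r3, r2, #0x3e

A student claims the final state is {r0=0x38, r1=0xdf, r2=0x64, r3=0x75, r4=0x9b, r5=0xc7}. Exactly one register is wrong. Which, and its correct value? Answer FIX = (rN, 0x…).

0: ✓ CMP  NZCV=0010
1: · ADDLE
2: ✓ ADDVC  r3←0xcb
3: ✓ CMP  NZCV=0010
4: · MOVEQ
5: ✓ SUBGT  r3←0x26

FIX = (r3, 0x26)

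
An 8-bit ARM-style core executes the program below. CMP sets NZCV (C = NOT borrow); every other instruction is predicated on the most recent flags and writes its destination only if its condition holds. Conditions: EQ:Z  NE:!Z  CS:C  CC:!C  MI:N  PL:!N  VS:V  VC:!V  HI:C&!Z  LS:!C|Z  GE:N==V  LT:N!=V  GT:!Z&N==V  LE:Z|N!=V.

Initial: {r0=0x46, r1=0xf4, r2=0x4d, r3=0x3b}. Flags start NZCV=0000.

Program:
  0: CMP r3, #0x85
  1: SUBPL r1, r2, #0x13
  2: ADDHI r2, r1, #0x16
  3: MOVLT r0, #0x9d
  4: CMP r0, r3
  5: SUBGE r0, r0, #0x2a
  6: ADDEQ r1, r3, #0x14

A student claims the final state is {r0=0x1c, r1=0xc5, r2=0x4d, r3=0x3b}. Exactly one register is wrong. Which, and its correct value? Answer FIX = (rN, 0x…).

FIX = (r1, 0xf4)

[0] flags=1001 → (cmp)
[1] flags=1001 PL?F → skip
[2] flags=1001 HI?F → skip
[3] flags=1001 LT?F → skip
[4] flags=0010 → (cmp)
[5] flags=0010 GE?T → r0=0x1c
[6] flags=0010 EQ?F → skip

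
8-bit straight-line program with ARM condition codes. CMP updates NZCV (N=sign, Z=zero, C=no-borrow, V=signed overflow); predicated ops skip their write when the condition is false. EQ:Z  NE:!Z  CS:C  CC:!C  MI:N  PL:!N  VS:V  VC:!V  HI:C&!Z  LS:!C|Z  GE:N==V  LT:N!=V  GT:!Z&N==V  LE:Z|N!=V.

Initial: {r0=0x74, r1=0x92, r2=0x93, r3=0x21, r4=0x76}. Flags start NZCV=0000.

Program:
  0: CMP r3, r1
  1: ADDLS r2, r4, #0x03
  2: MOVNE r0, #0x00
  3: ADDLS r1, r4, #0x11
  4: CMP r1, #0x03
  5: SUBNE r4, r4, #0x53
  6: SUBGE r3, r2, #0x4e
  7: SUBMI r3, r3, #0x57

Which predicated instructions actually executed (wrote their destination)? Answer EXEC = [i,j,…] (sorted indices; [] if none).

EXEC = [1,2,3,5,7]

[0] flags=1001 → (cmp)
[1] flags=1001 LS?T → r2=0x79
[2] flags=1001 NE?T → r0=0x00
[3] flags=1001 LS?T → r1=0x87
[4] flags=1010 → (cmp)
[5] flags=1010 NE?T → r4=0x23
[6] flags=1010 GE?F → skip
[7] flags=1010 MI?T → r3=0xca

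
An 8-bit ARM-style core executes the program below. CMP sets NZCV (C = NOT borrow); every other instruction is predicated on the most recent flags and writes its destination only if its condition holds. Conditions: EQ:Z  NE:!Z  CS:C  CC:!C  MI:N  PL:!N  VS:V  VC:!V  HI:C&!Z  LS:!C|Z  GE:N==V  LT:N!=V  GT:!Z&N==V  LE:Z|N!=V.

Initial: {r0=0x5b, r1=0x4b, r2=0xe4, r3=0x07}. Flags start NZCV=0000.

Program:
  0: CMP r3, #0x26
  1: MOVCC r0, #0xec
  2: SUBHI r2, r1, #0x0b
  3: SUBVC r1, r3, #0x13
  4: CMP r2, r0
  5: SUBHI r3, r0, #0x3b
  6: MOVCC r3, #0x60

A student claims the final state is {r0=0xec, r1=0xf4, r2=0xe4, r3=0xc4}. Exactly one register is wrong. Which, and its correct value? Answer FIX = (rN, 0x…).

FIX = (r3, 0x60)

0: ✓ CMP  NZCV=1000
1: ✓ MOVCC  r0←0xec
2: · SUBHI
3: ✓ SUBVC  r1←0xf4
4: ✓ CMP  NZCV=1000
5: · SUBHI
6: ✓ MOVCC  r3←0x60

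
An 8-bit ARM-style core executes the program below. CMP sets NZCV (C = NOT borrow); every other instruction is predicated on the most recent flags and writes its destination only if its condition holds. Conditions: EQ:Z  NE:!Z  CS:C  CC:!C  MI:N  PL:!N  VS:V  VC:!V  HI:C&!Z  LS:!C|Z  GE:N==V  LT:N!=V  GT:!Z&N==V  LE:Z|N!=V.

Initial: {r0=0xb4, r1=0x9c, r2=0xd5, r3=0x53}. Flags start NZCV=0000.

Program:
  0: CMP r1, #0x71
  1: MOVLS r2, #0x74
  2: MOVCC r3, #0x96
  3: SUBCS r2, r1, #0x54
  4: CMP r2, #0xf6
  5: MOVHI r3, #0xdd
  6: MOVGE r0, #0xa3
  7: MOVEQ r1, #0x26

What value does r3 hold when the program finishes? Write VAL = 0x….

0: ✓ CMP  NZCV=0011
1: · MOVLS
2: · MOVCC
3: ✓ SUBCS  r2←0x48
4: ✓ CMP  NZCV=0000
5: · MOVHI
6: ✓ MOVGE  r0←0xa3
7: · MOVEQ

VAL = 0x53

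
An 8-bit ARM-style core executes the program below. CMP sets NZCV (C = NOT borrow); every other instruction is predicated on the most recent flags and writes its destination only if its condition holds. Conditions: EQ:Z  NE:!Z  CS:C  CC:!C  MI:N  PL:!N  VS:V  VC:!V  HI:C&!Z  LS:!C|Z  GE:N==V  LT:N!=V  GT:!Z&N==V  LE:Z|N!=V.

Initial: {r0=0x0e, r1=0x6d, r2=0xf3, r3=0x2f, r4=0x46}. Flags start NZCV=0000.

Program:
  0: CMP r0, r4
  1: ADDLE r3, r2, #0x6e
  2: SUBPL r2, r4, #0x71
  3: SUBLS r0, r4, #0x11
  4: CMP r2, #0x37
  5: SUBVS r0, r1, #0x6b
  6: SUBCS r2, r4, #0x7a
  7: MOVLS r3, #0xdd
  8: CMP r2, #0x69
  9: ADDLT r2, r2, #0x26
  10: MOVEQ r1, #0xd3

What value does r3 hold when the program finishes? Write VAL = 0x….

[0] flags=1000 → (cmp)
[1] flags=1000 LE?T → r3=0x61
[2] flags=1000 PL?F → skip
[3] flags=1000 LS?T → r0=0x35
[4] flags=1010 → (cmp)
[5] flags=1010 VS?F → skip
[6] flags=1010 CS?T → r2=0xcc
[7] flags=1010 LS?F → skip
[8] flags=0011 → (cmp)
[9] flags=0011 LT?T → r2=0xf2
[10] flags=0011 EQ?F → skip

VAL = 0x61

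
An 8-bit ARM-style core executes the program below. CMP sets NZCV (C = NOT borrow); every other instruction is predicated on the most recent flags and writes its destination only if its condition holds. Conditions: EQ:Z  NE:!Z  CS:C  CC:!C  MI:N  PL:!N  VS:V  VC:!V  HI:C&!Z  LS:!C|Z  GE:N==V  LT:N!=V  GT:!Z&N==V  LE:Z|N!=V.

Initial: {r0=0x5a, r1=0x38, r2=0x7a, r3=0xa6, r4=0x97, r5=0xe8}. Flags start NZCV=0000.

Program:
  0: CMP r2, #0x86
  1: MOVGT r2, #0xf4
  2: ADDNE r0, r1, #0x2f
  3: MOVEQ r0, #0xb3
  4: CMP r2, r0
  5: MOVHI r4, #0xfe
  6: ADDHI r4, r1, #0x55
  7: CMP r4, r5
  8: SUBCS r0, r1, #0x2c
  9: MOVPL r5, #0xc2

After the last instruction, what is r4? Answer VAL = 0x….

[0] flags=1001 → (cmp)
[1] flags=1001 GT?T → r2=0xf4
[2] flags=1001 NE?T → r0=0x67
[3] flags=1001 EQ?F → skip
[4] flags=1010 → (cmp)
[5] flags=1010 HI?T → r4=0xfe
[6] flags=1010 HI?T → r4=0x8d
[7] flags=1000 → (cmp)
[8] flags=1000 CS?F → skip
[9] flags=1000 PL?F → skip

VAL = 0x8d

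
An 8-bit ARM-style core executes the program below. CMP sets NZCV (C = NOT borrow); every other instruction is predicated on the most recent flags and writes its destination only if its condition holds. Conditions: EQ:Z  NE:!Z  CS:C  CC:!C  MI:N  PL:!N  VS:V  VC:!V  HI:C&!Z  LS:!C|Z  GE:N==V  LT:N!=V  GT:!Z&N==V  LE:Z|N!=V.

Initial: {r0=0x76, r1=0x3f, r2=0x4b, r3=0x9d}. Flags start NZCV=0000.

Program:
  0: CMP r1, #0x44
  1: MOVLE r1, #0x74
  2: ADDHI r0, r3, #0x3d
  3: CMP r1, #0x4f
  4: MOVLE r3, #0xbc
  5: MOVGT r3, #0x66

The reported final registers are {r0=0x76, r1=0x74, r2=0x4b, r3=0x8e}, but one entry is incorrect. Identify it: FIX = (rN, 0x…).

FIX = (r3, 0x66)

0: ✓ CMP  NZCV=1000
1: ✓ MOVLE  r1←0x74
2: · ADDHI
3: ✓ CMP  NZCV=0010
4: · MOVLE
5: ✓ MOVGT  r3←0x66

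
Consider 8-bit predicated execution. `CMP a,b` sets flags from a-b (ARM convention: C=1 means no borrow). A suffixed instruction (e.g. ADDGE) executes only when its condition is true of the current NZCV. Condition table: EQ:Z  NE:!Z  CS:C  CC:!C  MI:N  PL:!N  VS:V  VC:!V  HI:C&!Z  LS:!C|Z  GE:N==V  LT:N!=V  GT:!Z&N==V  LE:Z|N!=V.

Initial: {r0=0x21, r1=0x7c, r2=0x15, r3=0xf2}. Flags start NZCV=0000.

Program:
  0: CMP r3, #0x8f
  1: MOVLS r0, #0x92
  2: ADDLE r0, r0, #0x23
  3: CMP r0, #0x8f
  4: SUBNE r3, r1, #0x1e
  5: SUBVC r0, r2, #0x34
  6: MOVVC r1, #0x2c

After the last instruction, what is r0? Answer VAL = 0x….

VAL = 0x21

[0] flags=0010 → (cmp)
[1] flags=0010 LS?F → skip
[2] flags=0010 LE?F → skip
[3] flags=1001 → (cmp)
[4] flags=1001 NE?T → r3=0x5e
[5] flags=1001 VC?F → skip
[6] flags=1001 VC?F → skip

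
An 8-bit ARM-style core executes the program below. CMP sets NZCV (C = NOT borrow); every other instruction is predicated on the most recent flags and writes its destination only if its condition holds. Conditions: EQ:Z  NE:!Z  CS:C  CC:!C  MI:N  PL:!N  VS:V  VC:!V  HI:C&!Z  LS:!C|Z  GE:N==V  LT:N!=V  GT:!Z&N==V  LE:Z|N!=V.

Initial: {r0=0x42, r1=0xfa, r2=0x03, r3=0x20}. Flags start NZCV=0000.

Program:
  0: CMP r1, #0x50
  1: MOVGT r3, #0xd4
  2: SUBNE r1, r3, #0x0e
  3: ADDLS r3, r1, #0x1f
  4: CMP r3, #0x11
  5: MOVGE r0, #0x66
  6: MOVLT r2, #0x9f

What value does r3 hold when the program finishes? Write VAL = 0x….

VAL = 0x20

0: ✓ CMP  NZCV=1010
1: · MOVGT
2: ✓ SUBNE  r1←0x12
3: · ADDLS
4: ✓ CMP  NZCV=0010
5: ✓ MOVGE  r0←0x66
6: · MOVLT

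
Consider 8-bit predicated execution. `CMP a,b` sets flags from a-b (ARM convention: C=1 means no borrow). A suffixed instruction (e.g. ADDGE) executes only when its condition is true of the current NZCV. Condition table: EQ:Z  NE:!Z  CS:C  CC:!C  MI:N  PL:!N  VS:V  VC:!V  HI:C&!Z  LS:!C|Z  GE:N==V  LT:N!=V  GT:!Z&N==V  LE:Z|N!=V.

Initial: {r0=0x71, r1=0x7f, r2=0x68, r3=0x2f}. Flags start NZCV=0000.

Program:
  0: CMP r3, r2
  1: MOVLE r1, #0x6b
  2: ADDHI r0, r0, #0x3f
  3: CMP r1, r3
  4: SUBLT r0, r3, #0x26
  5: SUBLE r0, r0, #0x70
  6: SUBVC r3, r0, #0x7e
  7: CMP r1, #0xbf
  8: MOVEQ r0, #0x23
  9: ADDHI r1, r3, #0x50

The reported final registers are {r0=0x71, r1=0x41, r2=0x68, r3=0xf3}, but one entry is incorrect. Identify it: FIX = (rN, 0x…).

[0] flags=1000 → (cmp)
[1] flags=1000 LE?T → r1=0x6b
[2] flags=1000 HI?F → skip
[3] flags=0010 → (cmp)
[4] flags=0010 LT?F → skip
[5] flags=0010 LE?F → skip
[6] flags=0010 VC?T → r3=0xf3
[7] flags=1001 → (cmp)
[8] flags=1001 EQ?F → skip
[9] flags=1001 HI?F → skip

FIX = (r1, 0x6b)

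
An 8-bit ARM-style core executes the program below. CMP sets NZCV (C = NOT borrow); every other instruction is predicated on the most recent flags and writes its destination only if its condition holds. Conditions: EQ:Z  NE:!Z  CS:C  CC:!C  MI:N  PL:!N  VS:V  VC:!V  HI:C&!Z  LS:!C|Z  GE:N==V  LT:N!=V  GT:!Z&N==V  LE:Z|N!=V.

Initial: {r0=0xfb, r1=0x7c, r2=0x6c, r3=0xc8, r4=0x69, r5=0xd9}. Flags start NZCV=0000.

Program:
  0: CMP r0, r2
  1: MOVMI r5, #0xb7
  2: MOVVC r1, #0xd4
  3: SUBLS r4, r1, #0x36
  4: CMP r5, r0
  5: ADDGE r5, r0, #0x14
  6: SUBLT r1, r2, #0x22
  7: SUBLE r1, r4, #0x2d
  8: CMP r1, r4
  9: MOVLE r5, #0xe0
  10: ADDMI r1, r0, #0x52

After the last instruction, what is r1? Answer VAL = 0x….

VAL = 0x4d

0: ✓ CMP  NZCV=1010
1: ✓ MOVMI  r5←0xb7
2: ✓ MOVVC  r1←0xd4
3: · SUBLS
4: ✓ CMP  NZCV=1000
5: · ADDGE
6: ✓ SUBLT  r1←0x4a
7: ✓ SUBLE  r1←0x3c
8: ✓ CMP  NZCV=1000
9: ✓ MOVLE  r5←0xe0
10: ✓ ADDMI  r1←0x4d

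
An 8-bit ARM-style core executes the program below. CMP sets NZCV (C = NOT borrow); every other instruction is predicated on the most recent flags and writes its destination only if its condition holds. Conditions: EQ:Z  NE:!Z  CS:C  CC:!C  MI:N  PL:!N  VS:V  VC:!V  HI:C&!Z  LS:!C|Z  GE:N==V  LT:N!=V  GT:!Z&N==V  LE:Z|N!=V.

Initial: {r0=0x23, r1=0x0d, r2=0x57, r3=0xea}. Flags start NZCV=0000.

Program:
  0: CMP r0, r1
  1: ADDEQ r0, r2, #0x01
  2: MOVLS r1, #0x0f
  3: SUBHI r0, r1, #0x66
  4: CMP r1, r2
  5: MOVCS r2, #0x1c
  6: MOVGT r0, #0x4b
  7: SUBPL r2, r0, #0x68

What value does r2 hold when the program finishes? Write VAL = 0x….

[0] flags=0010 → (cmp)
[1] flags=0010 EQ?F → skip
[2] flags=0010 LS?F → skip
[3] flags=0010 HI?T → r0=0xa7
[4] flags=1000 → (cmp)
[5] flags=1000 CS?F → skip
[6] flags=1000 GT?F → skip
[7] flags=1000 PL?F → skip

VAL = 0x57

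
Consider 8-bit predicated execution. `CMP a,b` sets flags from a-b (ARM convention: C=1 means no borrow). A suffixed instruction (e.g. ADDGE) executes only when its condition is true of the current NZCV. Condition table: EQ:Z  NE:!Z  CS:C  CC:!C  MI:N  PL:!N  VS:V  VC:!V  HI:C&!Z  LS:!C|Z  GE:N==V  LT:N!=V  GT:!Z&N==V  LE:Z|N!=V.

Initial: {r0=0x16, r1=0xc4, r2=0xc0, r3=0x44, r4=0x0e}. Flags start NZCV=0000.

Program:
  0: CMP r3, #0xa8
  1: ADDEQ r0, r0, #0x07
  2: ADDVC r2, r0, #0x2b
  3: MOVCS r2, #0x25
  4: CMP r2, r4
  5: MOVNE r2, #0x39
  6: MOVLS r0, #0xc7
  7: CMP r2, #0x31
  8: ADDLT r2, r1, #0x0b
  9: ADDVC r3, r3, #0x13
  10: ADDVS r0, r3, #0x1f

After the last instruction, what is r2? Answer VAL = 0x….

0: ✓ CMP  NZCV=1001
1: · ADDEQ
2: · ADDVC
3: · MOVCS
4: ✓ CMP  NZCV=1010
5: ✓ MOVNE  r2←0x39
6: · MOVLS
7: ✓ CMP  NZCV=0010
8: · ADDLT
9: ✓ ADDVC  r3←0x57
10: · ADDVS

VAL = 0x39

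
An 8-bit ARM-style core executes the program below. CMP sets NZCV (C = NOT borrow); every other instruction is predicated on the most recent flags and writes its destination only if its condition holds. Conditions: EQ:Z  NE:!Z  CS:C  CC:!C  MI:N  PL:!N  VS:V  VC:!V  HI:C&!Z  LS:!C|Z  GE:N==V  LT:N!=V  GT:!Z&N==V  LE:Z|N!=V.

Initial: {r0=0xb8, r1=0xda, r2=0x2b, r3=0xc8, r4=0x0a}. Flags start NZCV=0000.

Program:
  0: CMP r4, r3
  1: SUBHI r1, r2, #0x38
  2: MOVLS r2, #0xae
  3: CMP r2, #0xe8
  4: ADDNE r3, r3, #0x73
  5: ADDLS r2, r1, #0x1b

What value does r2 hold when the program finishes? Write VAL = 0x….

VAL = 0xf5

0: ✓ CMP  NZCV=0000
1: · SUBHI
2: ✓ MOVLS  r2←0xae
3: ✓ CMP  NZCV=1000
4: ✓ ADDNE  r3←0x3b
5: ✓ ADDLS  r2←0xf5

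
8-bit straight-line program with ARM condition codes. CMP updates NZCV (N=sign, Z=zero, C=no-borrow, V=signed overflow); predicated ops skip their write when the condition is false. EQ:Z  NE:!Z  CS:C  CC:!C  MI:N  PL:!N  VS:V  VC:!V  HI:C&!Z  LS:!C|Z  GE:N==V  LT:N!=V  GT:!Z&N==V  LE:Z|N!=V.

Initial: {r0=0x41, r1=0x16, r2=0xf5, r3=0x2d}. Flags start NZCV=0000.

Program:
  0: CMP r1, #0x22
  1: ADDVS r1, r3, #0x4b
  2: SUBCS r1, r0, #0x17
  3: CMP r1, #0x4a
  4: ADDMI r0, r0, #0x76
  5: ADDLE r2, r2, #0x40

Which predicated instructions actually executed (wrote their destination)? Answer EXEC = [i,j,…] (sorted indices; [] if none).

[0] flags=1000 → (cmp)
[1] flags=1000 VS?F → skip
[2] flags=1000 CS?F → skip
[3] flags=1000 → (cmp)
[4] flags=1000 MI?T → r0=0xb7
[5] flags=1000 LE?T → r2=0x35

EXEC = [4,5]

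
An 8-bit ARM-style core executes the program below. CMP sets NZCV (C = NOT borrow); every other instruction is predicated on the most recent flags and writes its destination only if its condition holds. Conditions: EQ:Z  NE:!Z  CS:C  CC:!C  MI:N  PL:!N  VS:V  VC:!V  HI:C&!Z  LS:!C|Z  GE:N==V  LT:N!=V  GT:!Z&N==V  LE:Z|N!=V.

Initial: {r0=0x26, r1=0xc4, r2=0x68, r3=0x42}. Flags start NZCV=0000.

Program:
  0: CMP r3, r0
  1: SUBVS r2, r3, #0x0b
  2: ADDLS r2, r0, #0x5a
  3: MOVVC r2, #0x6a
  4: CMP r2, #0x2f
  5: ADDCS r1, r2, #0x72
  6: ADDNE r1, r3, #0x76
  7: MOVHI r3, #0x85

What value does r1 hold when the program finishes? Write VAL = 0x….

VAL = 0xb8

[0] flags=0010 → (cmp)
[1] flags=0010 VS?F → skip
[2] flags=0010 LS?F → skip
[3] flags=0010 VC?T → r2=0x6a
[4] flags=0010 → (cmp)
[5] flags=0010 CS?T → r1=0xdc
[6] flags=0010 NE?T → r1=0xb8
[7] flags=0010 HI?T → r3=0x85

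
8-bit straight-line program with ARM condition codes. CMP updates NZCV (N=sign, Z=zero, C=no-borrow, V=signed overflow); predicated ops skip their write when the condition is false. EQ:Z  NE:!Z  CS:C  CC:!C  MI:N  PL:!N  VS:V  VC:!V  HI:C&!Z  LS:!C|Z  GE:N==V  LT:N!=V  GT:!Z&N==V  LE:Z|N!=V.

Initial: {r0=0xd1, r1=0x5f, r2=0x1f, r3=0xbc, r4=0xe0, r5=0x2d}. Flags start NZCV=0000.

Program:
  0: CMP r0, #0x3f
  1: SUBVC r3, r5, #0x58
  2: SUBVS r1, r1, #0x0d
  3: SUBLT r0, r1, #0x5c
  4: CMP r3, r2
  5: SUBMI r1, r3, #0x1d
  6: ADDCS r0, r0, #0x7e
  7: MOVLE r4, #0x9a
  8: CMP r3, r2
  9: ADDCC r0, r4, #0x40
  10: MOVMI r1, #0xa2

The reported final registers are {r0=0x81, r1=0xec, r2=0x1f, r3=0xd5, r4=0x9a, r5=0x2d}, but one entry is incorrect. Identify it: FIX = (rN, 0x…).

FIX = (r1, 0xa2)

0: ✓ CMP  NZCV=1010
1: ✓ SUBVC  r3←0xd5
2: · SUBVS
3: ✓ SUBLT  r0←0x03
4: ✓ CMP  NZCV=1010
5: ✓ SUBMI  r1←0xb8
6: ✓ ADDCS  r0←0x81
7: ✓ MOVLE  r4←0x9a
8: ✓ CMP  NZCV=1010
9: · ADDCC
10: ✓ MOVMI  r1←0xa2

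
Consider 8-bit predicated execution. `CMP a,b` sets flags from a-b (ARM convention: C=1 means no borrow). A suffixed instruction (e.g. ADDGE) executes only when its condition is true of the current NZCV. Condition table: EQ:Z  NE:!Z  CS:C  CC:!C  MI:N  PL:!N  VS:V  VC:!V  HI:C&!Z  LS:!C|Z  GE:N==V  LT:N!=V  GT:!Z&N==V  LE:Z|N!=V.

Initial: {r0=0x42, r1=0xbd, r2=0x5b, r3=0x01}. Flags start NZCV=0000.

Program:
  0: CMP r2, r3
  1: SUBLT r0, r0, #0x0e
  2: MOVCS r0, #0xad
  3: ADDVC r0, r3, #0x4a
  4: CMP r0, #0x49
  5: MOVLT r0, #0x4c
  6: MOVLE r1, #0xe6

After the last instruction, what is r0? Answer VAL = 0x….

0: ✓ CMP  NZCV=0010
1: · SUBLT
2: ✓ MOVCS  r0←0xad
3: ✓ ADDVC  r0←0x4b
4: ✓ CMP  NZCV=0010
5: · MOVLT
6: · MOVLE

VAL = 0x4b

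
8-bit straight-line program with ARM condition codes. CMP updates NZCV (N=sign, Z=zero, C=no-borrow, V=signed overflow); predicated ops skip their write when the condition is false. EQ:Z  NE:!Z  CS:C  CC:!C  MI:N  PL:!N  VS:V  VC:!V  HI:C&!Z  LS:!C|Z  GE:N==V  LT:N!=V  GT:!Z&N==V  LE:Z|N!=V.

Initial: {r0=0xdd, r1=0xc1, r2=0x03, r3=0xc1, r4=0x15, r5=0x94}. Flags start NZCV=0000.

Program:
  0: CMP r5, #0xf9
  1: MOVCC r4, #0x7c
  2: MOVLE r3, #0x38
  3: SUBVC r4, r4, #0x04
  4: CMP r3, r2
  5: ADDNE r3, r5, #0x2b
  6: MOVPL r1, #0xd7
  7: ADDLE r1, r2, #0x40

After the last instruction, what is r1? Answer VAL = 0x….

0: ✓ CMP  NZCV=1000
1: ✓ MOVCC  r4←0x7c
2: ✓ MOVLE  r3←0x38
3: ✓ SUBVC  r4←0x78
4: ✓ CMP  NZCV=0010
5: ✓ ADDNE  r3←0xbf
6: ✓ MOVPL  r1←0xd7
7: · ADDLE

VAL = 0xd7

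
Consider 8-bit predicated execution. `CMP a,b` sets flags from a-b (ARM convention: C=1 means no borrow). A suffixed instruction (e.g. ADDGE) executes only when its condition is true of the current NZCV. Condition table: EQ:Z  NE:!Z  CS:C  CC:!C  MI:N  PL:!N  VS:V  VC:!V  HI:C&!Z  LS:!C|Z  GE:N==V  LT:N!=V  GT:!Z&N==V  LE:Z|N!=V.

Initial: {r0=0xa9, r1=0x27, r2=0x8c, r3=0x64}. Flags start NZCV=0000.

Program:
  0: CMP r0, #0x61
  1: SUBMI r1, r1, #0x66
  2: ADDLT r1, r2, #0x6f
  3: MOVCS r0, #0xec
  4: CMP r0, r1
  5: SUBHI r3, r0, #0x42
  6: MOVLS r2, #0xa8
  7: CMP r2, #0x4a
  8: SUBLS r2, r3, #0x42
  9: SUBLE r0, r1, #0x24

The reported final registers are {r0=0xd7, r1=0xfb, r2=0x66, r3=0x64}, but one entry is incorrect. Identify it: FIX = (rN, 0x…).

0: ✓ CMP  NZCV=0011
1: · SUBMI
2: ✓ ADDLT  r1←0xfb
3: ✓ MOVCS  r0←0xec
4: ✓ CMP  NZCV=1000
5: · SUBHI
6: ✓ MOVLS  r2←0xa8
7: ✓ CMP  NZCV=0011
8: · SUBLS
9: ✓ SUBLE  r0←0xd7

FIX = (r2, 0xa8)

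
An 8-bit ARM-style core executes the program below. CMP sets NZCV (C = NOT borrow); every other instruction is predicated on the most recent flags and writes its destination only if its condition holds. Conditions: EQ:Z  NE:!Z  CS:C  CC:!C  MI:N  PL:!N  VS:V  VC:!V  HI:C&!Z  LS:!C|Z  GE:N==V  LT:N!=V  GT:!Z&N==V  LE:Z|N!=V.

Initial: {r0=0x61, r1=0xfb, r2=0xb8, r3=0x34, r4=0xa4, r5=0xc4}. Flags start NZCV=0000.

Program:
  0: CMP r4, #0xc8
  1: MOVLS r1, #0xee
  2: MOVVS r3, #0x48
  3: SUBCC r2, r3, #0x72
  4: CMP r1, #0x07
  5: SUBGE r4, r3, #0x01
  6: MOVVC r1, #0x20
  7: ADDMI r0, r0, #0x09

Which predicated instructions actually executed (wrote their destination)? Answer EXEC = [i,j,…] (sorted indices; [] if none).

EXEC = [1,3,6,7]

[0] flags=1000 → (cmp)
[1] flags=1000 LS?T → r1=0xee
[2] flags=1000 VS?F → skip
[3] flags=1000 CC?T → r2=0xc2
[4] flags=1010 → (cmp)
[5] flags=1010 GE?F → skip
[6] flags=1010 VC?T → r1=0x20
[7] flags=1010 MI?T → r0=0x6a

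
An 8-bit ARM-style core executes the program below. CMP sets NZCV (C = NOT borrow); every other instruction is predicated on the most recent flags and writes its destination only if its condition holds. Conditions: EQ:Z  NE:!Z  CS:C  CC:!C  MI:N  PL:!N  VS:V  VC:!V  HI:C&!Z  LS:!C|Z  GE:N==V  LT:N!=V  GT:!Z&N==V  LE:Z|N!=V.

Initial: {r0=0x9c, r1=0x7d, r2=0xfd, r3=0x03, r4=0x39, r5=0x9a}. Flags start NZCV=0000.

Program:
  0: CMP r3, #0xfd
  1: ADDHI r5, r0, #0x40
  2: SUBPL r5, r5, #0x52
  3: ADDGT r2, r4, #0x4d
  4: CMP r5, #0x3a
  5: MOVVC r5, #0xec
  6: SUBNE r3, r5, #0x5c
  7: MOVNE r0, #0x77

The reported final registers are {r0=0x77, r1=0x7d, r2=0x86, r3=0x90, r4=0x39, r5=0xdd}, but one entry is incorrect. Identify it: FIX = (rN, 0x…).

FIX = (r5, 0xec)

[0] flags=0000 → (cmp)
[1] flags=0000 HI?F → skip
[2] flags=0000 PL?T → r5=0x48
[3] flags=0000 GT?T → r2=0x86
[4] flags=0010 → (cmp)
[5] flags=0010 VC?T → r5=0xec
[6] flags=0010 NE?T → r3=0x90
[7] flags=0010 NE?T → r0=0x77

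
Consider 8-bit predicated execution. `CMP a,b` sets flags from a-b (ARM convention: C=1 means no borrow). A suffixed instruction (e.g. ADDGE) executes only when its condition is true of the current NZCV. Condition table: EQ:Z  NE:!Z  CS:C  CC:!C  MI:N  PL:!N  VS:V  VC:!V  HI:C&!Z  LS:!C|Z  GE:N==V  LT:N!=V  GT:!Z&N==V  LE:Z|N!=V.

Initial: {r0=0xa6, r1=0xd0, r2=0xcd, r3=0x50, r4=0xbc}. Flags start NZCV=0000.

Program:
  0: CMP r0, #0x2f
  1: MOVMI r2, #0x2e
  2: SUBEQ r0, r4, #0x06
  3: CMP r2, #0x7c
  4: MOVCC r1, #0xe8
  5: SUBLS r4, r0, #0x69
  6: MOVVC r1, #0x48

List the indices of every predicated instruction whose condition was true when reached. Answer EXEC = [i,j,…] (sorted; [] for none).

0: ✓ CMP  NZCV=0011
1: · MOVMI
2: · SUBEQ
3: ✓ CMP  NZCV=0011
4: · MOVCC
5: · SUBLS
6: · MOVVC

EXEC = []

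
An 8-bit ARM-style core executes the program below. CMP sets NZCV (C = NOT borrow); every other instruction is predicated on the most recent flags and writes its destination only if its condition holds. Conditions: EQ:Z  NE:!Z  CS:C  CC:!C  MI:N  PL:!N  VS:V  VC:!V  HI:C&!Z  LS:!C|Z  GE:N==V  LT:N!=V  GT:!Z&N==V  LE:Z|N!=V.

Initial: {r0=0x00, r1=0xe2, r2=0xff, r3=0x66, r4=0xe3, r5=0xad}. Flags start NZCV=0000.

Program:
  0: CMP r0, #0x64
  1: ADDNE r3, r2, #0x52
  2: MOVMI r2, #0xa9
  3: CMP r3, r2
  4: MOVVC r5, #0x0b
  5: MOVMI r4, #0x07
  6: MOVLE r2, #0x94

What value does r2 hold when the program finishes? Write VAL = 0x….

[0] flags=1000 → (cmp)
[1] flags=1000 NE?T → r3=0x51
[2] flags=1000 MI?T → r2=0xa9
[3] flags=1001 → (cmp)
[4] flags=1001 VC?F → skip
[5] flags=1001 MI?T → r4=0x07
[6] flags=1001 LE?F → skip

VAL = 0xa9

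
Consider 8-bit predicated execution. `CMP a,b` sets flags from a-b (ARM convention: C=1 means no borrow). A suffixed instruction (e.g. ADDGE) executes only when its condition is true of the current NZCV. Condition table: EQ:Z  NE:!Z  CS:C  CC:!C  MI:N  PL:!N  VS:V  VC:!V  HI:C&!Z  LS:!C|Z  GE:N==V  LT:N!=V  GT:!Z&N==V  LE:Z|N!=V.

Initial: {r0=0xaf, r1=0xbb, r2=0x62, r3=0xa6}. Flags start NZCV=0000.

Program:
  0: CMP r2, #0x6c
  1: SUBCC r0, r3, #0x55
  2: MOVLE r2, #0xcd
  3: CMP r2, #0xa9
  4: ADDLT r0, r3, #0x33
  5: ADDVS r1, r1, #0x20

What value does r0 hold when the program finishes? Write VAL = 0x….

[0] flags=1000 → (cmp)
[1] flags=1000 CC?T → r0=0x51
[2] flags=1000 LE?T → r2=0xcd
[3] flags=0010 → (cmp)
[4] flags=0010 LT?F → skip
[5] flags=0010 VS?F → skip

VAL = 0x51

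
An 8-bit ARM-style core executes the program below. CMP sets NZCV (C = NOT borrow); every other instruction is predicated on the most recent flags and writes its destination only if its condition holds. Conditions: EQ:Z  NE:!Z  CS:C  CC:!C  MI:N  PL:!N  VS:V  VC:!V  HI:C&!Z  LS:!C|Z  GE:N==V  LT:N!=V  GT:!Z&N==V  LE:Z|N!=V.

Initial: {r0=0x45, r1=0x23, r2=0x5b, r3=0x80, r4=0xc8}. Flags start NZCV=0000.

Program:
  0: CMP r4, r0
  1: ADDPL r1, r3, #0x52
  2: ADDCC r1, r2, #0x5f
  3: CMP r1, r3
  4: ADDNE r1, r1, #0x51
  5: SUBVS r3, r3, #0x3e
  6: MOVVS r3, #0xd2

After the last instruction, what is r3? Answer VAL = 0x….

0: ✓ CMP  NZCV=1010
1: · ADDPL
2: · ADDCC
3: ✓ CMP  NZCV=1001
4: ✓ ADDNE  r1←0x74
5: ✓ SUBVS  r3←0x42
6: ✓ MOVVS  r3←0xd2

VAL = 0xd2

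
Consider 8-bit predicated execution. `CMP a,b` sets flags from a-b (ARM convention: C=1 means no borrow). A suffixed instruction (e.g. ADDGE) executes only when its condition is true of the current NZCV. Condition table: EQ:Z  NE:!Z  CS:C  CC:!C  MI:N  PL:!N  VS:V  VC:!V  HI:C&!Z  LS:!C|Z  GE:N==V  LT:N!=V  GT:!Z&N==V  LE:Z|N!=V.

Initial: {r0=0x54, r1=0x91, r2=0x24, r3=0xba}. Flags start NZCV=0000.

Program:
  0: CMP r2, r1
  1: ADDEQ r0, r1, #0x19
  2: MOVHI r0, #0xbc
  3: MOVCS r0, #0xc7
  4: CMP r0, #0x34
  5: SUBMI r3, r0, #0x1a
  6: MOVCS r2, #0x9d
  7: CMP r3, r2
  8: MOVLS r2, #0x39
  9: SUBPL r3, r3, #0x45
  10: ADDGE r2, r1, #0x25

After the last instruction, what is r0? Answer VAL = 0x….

VAL = 0x54

0: ✓ CMP  NZCV=1001
1: · ADDEQ
2: · MOVHI
3: · MOVCS
4: ✓ CMP  NZCV=0010
5: · SUBMI
6: ✓ MOVCS  r2←0x9d
7: ✓ CMP  NZCV=0010
8: · MOVLS
9: ✓ SUBPL  r3←0x75
10: ✓ ADDGE  r2←0xb6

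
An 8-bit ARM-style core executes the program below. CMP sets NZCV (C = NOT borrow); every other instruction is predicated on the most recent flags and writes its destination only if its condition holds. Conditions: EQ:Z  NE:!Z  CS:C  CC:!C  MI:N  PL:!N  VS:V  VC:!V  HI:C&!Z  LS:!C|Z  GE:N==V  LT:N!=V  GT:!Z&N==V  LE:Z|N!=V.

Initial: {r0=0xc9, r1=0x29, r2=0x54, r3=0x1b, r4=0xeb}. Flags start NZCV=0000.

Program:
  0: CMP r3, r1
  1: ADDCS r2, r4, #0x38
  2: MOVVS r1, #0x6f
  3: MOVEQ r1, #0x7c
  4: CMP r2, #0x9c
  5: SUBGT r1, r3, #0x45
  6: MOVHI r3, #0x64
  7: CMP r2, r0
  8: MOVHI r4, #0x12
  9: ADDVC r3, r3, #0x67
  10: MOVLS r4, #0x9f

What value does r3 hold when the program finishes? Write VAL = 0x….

VAL = 0x1b

0: ✓ CMP  NZCV=1000
1: · ADDCS
2: · MOVVS
3: · MOVEQ
4: ✓ CMP  NZCV=1001
5: ✓ SUBGT  r1←0xd6
6: · MOVHI
7: ✓ CMP  NZCV=1001
8: · MOVHI
9: · ADDVC
10: ✓ MOVLS  r4←0x9f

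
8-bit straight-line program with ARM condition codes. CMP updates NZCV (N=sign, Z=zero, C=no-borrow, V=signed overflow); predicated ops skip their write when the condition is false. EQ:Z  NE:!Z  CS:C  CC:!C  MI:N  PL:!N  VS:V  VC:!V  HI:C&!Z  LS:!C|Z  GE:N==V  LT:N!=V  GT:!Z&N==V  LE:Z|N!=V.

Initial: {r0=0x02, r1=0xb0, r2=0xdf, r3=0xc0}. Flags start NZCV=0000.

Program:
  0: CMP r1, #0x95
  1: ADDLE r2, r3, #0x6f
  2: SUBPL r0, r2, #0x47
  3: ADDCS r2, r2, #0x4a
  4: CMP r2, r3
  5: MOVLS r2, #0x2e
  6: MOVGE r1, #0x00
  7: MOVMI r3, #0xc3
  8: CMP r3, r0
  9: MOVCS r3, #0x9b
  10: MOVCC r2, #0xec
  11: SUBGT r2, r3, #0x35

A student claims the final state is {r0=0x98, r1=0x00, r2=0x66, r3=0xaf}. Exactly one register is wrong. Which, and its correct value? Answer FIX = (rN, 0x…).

FIX = (r3, 0x9b)

[0] flags=0010 → (cmp)
[1] flags=0010 LE?F → skip
[2] flags=0010 PL?T → r0=0x98
[3] flags=0010 CS?T → r2=0x29
[4] flags=0000 → (cmp)
[5] flags=0000 LS?T → r2=0x2e
[6] flags=0000 GE?T → r1=0x00
[7] flags=0000 MI?F → skip
[8] flags=0010 → (cmp)
[9] flags=0010 CS?T → r3=0x9b
[10] flags=0010 CC?F → skip
[11] flags=0010 GT?T → r2=0x66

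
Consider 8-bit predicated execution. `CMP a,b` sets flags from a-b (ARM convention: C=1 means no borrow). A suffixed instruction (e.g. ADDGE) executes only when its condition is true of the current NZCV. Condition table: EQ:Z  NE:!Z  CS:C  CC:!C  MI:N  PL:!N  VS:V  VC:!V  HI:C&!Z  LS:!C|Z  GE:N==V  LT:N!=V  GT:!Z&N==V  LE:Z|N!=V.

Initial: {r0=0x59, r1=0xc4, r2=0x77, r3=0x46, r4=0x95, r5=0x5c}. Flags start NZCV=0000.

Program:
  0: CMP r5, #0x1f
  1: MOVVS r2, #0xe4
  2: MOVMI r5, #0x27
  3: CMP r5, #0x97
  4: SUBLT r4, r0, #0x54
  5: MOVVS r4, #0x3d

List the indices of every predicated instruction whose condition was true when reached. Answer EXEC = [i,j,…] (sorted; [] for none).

EXEC = [5]

[0] flags=0010 → (cmp)
[1] flags=0010 VS?F → skip
[2] flags=0010 MI?F → skip
[3] flags=1001 → (cmp)
[4] flags=1001 LT?F → skip
[5] flags=1001 VS?T → r4=0x3d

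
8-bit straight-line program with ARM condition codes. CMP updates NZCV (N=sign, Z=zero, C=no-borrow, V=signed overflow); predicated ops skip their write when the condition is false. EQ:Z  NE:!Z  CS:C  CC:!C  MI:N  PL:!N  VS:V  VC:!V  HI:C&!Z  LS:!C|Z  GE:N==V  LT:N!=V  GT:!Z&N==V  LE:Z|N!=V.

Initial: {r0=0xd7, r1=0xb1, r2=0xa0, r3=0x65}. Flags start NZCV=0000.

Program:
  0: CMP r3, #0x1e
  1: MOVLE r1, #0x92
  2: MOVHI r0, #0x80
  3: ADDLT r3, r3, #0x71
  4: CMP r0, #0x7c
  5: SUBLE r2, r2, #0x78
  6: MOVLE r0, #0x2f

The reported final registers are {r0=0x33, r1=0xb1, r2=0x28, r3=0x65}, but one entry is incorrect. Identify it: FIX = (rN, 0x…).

FIX = (r0, 0x2f)

0: ✓ CMP  NZCV=0010
1: · MOVLE
2: ✓ MOVHI  r0←0x80
3: · ADDLT
4: ✓ CMP  NZCV=0011
5: ✓ SUBLE  r2←0x28
6: ✓ MOVLE  r0←0x2f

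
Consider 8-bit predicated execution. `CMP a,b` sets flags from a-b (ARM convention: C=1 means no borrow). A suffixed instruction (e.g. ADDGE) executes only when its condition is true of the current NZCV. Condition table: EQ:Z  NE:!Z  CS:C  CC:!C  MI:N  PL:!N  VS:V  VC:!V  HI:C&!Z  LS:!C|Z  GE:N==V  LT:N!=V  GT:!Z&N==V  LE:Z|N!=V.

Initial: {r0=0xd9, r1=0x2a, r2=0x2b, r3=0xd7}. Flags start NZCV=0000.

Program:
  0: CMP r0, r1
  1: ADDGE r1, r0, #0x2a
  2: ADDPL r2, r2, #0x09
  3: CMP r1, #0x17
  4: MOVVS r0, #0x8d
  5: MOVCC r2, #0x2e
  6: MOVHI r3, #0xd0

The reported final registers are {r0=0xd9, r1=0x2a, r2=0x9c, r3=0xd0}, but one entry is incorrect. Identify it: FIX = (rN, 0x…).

0: ✓ CMP  NZCV=1010
1: · ADDGE
2: · ADDPL
3: ✓ CMP  NZCV=0010
4: · MOVVS
5: · MOVCC
6: ✓ MOVHI  r3←0xd0

FIX = (r2, 0x2b)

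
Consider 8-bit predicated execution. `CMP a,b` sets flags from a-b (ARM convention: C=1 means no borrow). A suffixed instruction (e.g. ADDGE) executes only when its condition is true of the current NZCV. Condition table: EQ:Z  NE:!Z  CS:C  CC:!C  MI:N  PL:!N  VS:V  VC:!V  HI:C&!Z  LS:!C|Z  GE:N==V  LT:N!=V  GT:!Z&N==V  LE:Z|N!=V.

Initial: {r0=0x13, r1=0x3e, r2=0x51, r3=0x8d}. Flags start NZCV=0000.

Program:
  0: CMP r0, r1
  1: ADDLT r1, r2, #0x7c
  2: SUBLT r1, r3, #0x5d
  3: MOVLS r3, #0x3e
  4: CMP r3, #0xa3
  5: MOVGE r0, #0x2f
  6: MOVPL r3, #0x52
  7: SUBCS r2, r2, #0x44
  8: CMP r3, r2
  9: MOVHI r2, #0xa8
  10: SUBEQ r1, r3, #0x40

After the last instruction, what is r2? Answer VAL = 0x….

0: ✓ CMP  NZCV=1000
1: ✓ ADDLT  r1←0xcd
2: ✓ SUBLT  r1←0x30
3: ✓ MOVLS  r3←0x3e
4: ✓ CMP  NZCV=1001
5: ✓ MOVGE  r0←0x2f
6: · MOVPL
7: · SUBCS
8: ✓ CMP  NZCV=1000
9: · MOVHI
10: · SUBEQ

VAL = 0x51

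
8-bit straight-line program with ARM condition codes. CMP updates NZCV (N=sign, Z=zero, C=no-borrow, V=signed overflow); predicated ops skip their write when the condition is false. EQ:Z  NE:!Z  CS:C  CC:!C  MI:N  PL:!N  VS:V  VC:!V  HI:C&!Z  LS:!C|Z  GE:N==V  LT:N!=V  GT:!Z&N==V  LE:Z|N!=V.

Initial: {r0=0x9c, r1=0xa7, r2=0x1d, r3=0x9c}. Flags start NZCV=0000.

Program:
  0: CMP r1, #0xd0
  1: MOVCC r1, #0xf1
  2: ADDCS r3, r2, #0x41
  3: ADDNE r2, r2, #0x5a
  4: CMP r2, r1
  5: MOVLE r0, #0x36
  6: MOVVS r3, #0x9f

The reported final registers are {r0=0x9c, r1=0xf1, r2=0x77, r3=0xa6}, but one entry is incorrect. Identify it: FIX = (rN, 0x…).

[0] flags=1000 → (cmp)
[1] flags=1000 CC?T → r1=0xf1
[2] flags=1000 CS?F → skip
[3] flags=1000 NE?T → r2=0x77
[4] flags=1001 → (cmp)
[5] flags=1001 LE?F → skip
[6] flags=1001 VS?T → r3=0x9f

FIX = (r3, 0x9f)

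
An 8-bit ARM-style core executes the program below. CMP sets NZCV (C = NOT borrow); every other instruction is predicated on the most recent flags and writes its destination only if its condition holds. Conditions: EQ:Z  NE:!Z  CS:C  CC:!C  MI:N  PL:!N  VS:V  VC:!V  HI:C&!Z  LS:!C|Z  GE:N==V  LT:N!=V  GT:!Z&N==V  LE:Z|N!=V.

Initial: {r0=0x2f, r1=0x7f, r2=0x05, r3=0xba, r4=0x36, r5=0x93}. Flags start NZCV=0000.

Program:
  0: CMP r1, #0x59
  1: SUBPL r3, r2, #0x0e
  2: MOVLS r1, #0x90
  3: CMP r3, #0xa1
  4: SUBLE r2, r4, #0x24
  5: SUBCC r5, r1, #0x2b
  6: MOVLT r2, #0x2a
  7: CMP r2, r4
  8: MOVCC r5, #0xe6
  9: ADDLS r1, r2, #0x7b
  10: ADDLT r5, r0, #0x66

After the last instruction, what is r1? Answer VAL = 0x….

[0] flags=0010 → (cmp)
[1] flags=0010 PL?T → r3=0xf7
[2] flags=0010 LS?F → skip
[3] flags=0010 → (cmp)
[4] flags=0010 LE?F → skip
[5] flags=0010 CC?F → skip
[6] flags=0010 LT?F → skip
[7] flags=1000 → (cmp)
[8] flags=1000 CC?T → r5=0xe6
[9] flags=1000 LS?T → r1=0x80
[10] flags=1000 LT?T → r5=0x95

VAL = 0x80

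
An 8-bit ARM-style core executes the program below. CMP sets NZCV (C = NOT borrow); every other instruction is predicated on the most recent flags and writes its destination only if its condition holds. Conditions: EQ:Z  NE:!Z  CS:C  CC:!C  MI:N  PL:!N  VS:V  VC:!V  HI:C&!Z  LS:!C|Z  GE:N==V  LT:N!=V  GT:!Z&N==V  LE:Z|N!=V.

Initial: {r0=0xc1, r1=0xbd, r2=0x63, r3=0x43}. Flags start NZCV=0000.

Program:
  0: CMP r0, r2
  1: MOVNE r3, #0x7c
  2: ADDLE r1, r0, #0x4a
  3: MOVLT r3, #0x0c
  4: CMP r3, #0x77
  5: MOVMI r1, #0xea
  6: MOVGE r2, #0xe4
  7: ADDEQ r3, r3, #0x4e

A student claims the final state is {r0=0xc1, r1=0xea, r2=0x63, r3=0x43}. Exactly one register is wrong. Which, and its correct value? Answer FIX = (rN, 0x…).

FIX = (r3, 0x0c)

[0] flags=0011 → (cmp)
[1] flags=0011 NE?T → r3=0x7c
[2] flags=0011 LE?T → r1=0x0b
[3] flags=0011 LT?T → r3=0x0c
[4] flags=1000 → (cmp)
[5] flags=1000 MI?T → r1=0xea
[6] flags=1000 GE?F → skip
[7] flags=1000 EQ?F → skip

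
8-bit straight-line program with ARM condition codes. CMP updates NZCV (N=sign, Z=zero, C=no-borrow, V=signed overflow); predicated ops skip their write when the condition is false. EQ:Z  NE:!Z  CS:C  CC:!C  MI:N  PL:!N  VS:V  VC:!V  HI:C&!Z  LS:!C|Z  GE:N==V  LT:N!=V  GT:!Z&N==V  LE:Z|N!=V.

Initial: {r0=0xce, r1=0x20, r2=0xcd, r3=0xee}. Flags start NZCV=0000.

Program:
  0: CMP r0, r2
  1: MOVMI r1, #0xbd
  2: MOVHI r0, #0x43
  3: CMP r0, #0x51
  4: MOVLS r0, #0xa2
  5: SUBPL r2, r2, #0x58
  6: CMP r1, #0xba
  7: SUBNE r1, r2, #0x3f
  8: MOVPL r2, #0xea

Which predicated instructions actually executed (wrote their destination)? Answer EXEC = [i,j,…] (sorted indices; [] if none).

EXEC = [2,4,7,8]

0: ✓ CMP  NZCV=0010
1: · MOVMI
2: ✓ MOVHI  r0←0x43
3: ✓ CMP  NZCV=1000
4: ✓ MOVLS  r0←0xa2
5: · SUBPL
6: ✓ CMP  NZCV=0000
7: ✓ SUBNE  r1←0x8e
8: ✓ MOVPL  r2←0xea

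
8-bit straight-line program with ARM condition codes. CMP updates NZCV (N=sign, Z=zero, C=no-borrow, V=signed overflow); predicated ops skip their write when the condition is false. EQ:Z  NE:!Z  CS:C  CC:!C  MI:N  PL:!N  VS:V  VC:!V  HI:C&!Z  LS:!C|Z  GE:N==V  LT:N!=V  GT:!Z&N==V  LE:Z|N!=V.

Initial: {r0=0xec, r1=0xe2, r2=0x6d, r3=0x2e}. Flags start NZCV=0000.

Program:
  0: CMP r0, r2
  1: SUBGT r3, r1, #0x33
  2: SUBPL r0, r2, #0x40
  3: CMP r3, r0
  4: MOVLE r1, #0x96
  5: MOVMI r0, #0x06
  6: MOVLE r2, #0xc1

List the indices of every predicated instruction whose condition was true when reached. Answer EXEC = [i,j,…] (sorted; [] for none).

EXEC = [2]

0: ✓ CMP  NZCV=0011
1: · SUBGT
2: ✓ SUBPL  r0←0x2d
3: ✓ CMP  NZCV=0010
4: · MOVLE
5: · MOVMI
6: · MOVLE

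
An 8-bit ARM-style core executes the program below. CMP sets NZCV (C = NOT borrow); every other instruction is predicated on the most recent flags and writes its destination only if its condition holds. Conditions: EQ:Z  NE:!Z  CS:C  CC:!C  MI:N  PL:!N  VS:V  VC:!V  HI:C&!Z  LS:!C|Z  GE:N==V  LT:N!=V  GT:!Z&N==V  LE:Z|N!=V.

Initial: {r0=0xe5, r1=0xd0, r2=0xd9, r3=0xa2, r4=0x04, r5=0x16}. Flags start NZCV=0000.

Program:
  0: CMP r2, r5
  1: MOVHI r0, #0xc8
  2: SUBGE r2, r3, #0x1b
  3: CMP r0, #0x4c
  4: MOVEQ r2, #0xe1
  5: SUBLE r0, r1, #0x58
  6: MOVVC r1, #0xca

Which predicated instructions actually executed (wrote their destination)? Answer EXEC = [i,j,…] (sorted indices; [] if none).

[0] flags=1010 → (cmp)
[1] flags=1010 HI?T → r0=0xc8
[2] flags=1010 GE?F → skip
[3] flags=0011 → (cmp)
[4] flags=0011 EQ?F → skip
[5] flags=0011 LE?T → r0=0x78
[6] flags=0011 VC?F → skip

EXEC = [1,5]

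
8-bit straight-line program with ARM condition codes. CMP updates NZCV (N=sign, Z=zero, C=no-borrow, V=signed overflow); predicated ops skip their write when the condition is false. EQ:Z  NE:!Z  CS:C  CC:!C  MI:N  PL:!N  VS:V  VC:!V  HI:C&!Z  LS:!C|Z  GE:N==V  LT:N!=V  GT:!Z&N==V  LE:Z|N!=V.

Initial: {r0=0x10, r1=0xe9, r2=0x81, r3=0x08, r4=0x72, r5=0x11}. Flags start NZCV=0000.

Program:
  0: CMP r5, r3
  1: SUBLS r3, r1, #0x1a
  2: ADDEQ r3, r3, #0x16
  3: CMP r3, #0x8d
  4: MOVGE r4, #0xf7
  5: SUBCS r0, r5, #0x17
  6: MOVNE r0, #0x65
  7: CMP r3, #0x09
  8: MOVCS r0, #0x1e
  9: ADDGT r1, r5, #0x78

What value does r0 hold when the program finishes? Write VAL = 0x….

VAL = 0x65

[0] flags=0010 → (cmp)
[1] flags=0010 LS?F → skip
[2] flags=0010 EQ?F → skip
[3] flags=0000 → (cmp)
[4] flags=0000 GE?T → r4=0xf7
[5] flags=0000 CS?F → skip
[6] flags=0000 NE?T → r0=0x65
[7] flags=1000 → (cmp)
[8] flags=1000 CS?F → skip
[9] flags=1000 GT?F → skip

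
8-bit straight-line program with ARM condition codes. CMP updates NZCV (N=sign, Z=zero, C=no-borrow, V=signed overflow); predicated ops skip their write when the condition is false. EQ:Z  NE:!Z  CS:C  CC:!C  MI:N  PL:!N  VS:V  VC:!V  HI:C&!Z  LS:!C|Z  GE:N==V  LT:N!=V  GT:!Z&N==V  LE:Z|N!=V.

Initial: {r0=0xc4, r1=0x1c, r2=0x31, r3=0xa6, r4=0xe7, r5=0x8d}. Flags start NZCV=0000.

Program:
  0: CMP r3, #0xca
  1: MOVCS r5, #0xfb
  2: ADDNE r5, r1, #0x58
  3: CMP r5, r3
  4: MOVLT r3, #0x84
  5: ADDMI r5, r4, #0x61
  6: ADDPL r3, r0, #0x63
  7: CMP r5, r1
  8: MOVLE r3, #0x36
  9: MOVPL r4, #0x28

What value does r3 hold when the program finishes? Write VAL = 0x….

VAL = 0xa6

[0] flags=1000 → (cmp)
[1] flags=1000 CS?F → skip
[2] flags=1000 NE?T → r5=0x74
[3] flags=1001 → (cmp)
[4] flags=1001 LT?F → skip
[5] flags=1001 MI?T → r5=0x48
[6] flags=1001 PL?F → skip
[7] flags=0010 → (cmp)
[8] flags=0010 LE?F → skip
[9] flags=0010 PL?T → r4=0x28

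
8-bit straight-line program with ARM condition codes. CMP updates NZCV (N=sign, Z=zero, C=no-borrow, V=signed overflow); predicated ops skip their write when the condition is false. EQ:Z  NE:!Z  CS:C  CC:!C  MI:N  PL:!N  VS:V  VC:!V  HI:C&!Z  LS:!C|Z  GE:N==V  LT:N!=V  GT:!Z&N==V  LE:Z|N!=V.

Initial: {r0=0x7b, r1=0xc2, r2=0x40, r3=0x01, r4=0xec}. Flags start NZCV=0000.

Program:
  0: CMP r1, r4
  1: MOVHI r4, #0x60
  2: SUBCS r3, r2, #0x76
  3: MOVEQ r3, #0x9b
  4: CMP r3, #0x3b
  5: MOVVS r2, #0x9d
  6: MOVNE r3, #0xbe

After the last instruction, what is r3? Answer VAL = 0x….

VAL = 0xbe

0: ✓ CMP  NZCV=1000
1: · MOVHI
2: · SUBCS
3: · MOVEQ
4: ✓ CMP  NZCV=1000
5: · MOVVS
6: ✓ MOVNE  r3←0xbe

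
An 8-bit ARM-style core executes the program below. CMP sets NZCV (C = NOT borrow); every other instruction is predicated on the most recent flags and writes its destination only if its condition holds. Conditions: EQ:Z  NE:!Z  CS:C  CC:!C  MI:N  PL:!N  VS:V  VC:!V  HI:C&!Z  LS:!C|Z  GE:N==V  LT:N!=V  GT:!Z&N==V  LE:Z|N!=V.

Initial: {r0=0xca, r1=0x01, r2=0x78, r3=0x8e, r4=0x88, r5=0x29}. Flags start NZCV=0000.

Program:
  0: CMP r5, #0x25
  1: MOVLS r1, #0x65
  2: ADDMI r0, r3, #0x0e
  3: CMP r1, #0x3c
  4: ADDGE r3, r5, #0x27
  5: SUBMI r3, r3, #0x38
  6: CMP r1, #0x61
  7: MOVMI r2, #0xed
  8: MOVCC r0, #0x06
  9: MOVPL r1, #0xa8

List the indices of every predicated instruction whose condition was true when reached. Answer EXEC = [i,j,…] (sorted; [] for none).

EXEC = [5,7,8]

0: ✓ CMP  NZCV=0010
1: · MOVLS
2: · ADDMI
3: ✓ CMP  NZCV=1000
4: · ADDGE
5: ✓ SUBMI  r3←0x56
6: ✓ CMP  NZCV=1000
7: ✓ MOVMI  r2←0xed
8: ✓ MOVCC  r0←0x06
9: · MOVPL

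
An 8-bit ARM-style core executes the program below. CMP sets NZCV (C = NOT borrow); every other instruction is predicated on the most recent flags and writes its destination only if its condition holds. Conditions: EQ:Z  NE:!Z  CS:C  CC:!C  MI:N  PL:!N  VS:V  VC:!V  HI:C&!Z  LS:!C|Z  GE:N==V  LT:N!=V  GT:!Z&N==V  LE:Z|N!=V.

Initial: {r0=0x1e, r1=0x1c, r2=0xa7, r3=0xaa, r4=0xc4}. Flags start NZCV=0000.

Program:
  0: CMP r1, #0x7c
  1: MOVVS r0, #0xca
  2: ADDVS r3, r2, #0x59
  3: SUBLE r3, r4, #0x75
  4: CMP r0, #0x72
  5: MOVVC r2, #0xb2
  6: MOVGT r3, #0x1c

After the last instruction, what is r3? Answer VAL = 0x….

VAL = 0x4f

[0] flags=1000 → (cmp)
[1] flags=1000 VS?F → skip
[2] flags=1000 VS?F → skip
[3] flags=1000 LE?T → r3=0x4f
[4] flags=1000 → (cmp)
[5] flags=1000 VC?T → r2=0xb2
[6] flags=1000 GT?F → skip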